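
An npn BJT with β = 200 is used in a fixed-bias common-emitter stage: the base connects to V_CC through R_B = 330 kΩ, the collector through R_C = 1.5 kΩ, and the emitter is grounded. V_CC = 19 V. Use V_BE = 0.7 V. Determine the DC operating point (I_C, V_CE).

Base loop: V_CC = I_B·R_B + V_BE, so I_B = (19 − 0.7)/330 kΩ = 0.0555 mA.
In the active region I_C = β·I_B = 200 × 0.0555 = 11.1 mA.
Collector loop: V_CE = V_CC − I_C·R_C = 19 − 11.1×1.5 = 2.36 V.
Since V_CE = 2.36 V > V_CE(sat) ≈ 0.2 V, the transistor is in the active region as assumed.

I_C ≈ 11 mA, V_CE ≈ 2.4 V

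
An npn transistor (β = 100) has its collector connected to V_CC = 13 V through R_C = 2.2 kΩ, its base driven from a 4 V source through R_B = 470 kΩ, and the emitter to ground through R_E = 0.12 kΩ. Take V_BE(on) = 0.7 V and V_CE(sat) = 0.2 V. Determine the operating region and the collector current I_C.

active; I_C ≈ 0.68 mA

Assume active. Base-emitter loop: I_B = (V_BB − V_BE)/(R_B + (β+1)R_E) = (4 − 0.7)/(470 + 101×0.12) = 0.00684 mA.
I_C = β·I_B = 100×0.00684 = 0.684 mA.
V_CE = V_CC − I_C·R_C − I_E·R_E = 13 − 0.684×2.2 − 0.691×0.12 = 11.4 V > V_CE(sat), so the active-region assumption holds.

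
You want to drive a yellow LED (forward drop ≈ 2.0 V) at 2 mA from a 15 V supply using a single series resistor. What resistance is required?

The resistor drops V_S − V_D = 15 − 2.0 = 13 V at 2 mA.
R = 13 V / 2 mA = 6.5 kΩ.

R ≈ 6.5 kΩ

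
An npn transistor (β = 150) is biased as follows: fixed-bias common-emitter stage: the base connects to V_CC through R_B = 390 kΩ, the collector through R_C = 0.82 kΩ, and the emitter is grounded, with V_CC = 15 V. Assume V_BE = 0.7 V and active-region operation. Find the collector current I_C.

I_C ≈ 5.5 mA

Base loop: V_CC = I_B·R_B + V_BE, so I_B = (15 − 0.7)/390 kΩ = 0.0367 mA.
In the active region I_C = β·I_B = 150 × 0.0367 = 5.5 mA.
Collector loop: V_CE = V_CC − I_C·R_C = 15 − 5.5×0.82 = 10.5 V.
Since V_CE = 10.5 V > V_CE(sat) ≈ 0.2 V, the transistor is in the active region as assumed.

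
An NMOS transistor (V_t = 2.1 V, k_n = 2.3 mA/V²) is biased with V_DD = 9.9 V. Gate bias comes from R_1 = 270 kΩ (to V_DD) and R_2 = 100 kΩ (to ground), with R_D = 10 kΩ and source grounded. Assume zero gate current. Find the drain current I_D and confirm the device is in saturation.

I_D ≈ 0.38 mA

V_G = V_DD·R_2/(R_1+R_2) = 9.9×100/370 = 2.68 V. With the source grounded, V_GS = V_G = 2.68 V.
Assume saturation: I_D = (k_n/2)(V_GS − V_t)² = (2.3/2)×(2.68 − 2.1)² = 1.15×0.576² = 0.381 mA.
V_DS = V_DD − I_D·R_D = 9.9 − 0.381×10 = 6.09 V.
Saturation requires V_DS ≥ V_GS − V_t = 0.576 V; 6.09 ≥ 0.576 ✓.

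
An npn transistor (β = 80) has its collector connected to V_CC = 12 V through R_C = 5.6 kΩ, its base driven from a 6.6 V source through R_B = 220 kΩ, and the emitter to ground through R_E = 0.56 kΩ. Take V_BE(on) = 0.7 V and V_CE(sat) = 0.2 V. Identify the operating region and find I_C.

active; I_C ≈ 1.8 mA

Assume active. Base-emitter loop: I_B = (V_BB − V_BE)/(R_B + (β+1)R_E) = (6.6 − 0.7)/(220 + 81×0.56) = 0.0222 mA.
I_C = β·I_B = 80×0.0222 = 1.78 mA.
V_CE = V_CC − I_C·R_C − I_E·R_E = 12 − 1.78×5.6 − 1.8×0.56 = 1.03 V > V_CE(sat), so the active-region assumption holds.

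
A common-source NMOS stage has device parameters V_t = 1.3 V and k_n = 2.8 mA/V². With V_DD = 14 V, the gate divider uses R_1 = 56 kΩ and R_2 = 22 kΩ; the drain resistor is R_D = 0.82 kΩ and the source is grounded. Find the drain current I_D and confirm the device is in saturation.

I_D ≈ 9.8 mA

V_G = V_DD·R_2/(R_1+R_2) = 14×22/78 = 3.95 V. With the source grounded, V_GS = V_G = 3.95 V.
Assume saturation: I_D = (k_n/2)(V_GS − V_t)² = (2.8/2)×(3.95 − 1.3)² = 1.4×2.65² = 9.82 mA.
V_DS = V_DD − I_D·R_D = 14 − 9.82×0.82 = 5.95 V.
Saturation requires V_DS ≥ V_GS − V_t = 2.65 V; 5.95 ≥ 2.65 ✓.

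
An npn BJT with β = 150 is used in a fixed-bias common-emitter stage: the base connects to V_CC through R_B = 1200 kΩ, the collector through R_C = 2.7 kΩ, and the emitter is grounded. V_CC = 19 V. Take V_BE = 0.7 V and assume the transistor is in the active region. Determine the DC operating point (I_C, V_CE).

Base loop: V_CC = I_B·R_B + V_BE, so I_B = (19 − 0.7)/1200 kΩ = 0.0153 mA.
In the active region I_C = β·I_B = 150 × 0.0153 = 2.29 mA.
Collector loop: V_CE = V_CC − I_C·R_C = 19 − 2.29×2.7 = 12.8 V.
Since V_CE = 12.8 V > V_CE(sat) ≈ 0.2 V, the transistor is in the active region as assumed.

I_C ≈ 2.3 mA, V_CE ≈ 13 V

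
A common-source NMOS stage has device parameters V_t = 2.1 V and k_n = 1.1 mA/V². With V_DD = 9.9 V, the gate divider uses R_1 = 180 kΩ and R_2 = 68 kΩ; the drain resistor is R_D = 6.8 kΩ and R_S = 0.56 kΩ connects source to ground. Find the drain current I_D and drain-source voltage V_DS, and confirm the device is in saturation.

I_D ≈ 0.15 mA, V_DS ≈ 8.8 V

V_G = V_DD·R_2/(R_1+R_2) = 9.9×68/248 = 2.71 V.
Assume saturation: I_D = (k_n/2)(V_GS − V_t)² with V_GS = V_G − I_D·R_S = 2.71 − 0.56·I_D.
Substituting gives 0.172·I_D² − 1.38·I_D + 0.208 = 0, with roots I_D = 0.154 or 7.84 mA.
The root I_D = 7.84 mA gives V_GS = -1.68 V ≤ V_t, so take I_D = 0.154 mA.
Then V_GS = 2.63 V and V_DS = V_DD − I_D(R_D+R_S) = 9.9 − 0.154×7.36 = 8.77 V.
Saturation requires V_DS ≥ V_GS − V_t = 0.528 V; 8.77 ≥ 0.528 ✓.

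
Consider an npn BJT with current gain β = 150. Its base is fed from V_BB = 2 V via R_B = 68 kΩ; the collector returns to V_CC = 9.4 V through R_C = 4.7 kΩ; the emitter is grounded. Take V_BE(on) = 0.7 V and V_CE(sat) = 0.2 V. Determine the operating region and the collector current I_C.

saturation; I_C ≈ 2 mA

Assume active: I_B = (2 − 0.7)/68 = 0.0191 mA, giving I_C = β·I_B = 2.87 mA.
But then V_CE = 9.4 − 2.87×4.7 = -4.08 V < V_CE(sat) = 0.2 V — impossible in the active region.
So the transistor is saturated. With V_CE = 0.2 V, I_C = (V_CC − 0.2)/R_C = 9.2/4.7 = 1.96 mA.
Check: β·I_B = 2.87 mA > I_C = 1.96 mA, confirming saturation.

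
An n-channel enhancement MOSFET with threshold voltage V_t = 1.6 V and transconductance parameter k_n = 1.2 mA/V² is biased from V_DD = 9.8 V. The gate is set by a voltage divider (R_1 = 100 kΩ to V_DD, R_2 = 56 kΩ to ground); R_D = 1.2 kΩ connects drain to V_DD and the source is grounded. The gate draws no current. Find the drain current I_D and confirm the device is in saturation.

V_G = V_DD·R_2/(R_1+R_2) = 9.8×56/156 = 3.52 V. With the source grounded, V_GS = V_G = 3.52 V.
Assume saturation: I_D = (k_n/2)(V_GS − V_t)² = (1.2/2)×(3.52 − 1.6)² = 0.6×1.92² = 2.21 mA.
V_DS = V_DD − I_D·R_D = 9.8 − 2.21×1.2 = 7.15 V.
Saturation requires V_DS ≥ V_GS − V_t = 1.92 V; 7.15 ≥ 1.92 ✓.

I_D ≈ 2.2 mA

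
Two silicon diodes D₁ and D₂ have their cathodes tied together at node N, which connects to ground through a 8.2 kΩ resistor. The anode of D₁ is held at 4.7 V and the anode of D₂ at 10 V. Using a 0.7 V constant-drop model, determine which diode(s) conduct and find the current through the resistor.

Only D₂ conducts; I_R ≈ 1.1 mA

Assume both conduct. Then node N would need to be at both 4.7−0.7 = 4 V and 10−0.7 = 9.3 V, which is impossible.
Assume only D₂ conducts: V_N = 10 − 0.7 = 9.3 V, so I_R = 9.3/8.2 = 1.13 mA.
Check D₁: its anode-to-cathode voltage is 4.7 − 9.3 = -4.6 V < 0.7 V, so it is off. The assumption is consistent.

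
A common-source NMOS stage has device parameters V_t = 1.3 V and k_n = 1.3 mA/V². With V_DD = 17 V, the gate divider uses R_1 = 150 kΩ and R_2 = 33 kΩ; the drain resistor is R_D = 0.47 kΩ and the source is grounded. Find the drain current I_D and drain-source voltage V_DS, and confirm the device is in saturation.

I_D ≈ 2 mA, V_DS ≈ 16 V

V_G = V_DD·R_2/(R_1+R_2) = 17×33/183 = 3.07 V. With the source grounded, V_GS = V_G = 3.07 V.
Assume saturation: I_D = (k_n/2)(V_GS − V_t)² = (1.3/2)×(3.07 − 1.3)² = 0.65×1.77² = 2.03 mA.
V_DS = V_DD − I_D·R_D = 17 − 2.03×0.47 = 16 V.
Saturation requires V_DS ≥ V_GS − V_t = 1.77 V; 16 ≥ 1.77 ✓.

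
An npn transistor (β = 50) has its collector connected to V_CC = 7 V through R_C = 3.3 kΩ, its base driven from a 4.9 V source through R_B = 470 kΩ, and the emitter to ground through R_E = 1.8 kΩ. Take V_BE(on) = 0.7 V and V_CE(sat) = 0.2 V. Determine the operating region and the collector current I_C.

Assume active. Base-emitter loop: I_B = (V_BB − V_BE)/(R_B + (β+1)R_E) = (4.9 − 0.7)/(470 + 51×1.8) = 0.00748 mA.
I_C = β·I_B = 50×0.00748 = 0.374 mA.
V_CE = V_CC − I_C·R_C − I_E·R_E = 7 − 0.374×3.3 − 0.381×1.8 = 5.08 V > V_CE(sat), so the active-region assumption holds.

active; I_C ≈ 0.37 mA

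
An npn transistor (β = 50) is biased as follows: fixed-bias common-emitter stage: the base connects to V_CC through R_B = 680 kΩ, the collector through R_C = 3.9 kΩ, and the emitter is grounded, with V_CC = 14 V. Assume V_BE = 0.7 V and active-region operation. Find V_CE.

V_CE ≈ 10 V

Base loop: V_CC = I_B·R_B + V_BE, so I_B = (14 − 0.7)/680 kΩ = 0.0196 mA.
In the active region I_C = β·I_B = 50 × 0.0196 = 0.978 mA.
Collector loop: V_CE = V_CC − I_C·R_C = 14 − 0.978×3.9 = 10.2 V.
Since V_CE = 10.2 V > V_CE(sat) ≈ 0.2 V, the transistor is in the active region as assumed.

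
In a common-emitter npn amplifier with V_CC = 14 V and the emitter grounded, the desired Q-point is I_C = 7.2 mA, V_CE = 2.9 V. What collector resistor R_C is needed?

R_C ≈ 1.5 kΩ

Collector loop: V_CC = I_C·R_C + V_CE.
R_C = (V_CC − V_CE)/I_C = (14 − 2.9)/7.2 = 1.54 kΩ.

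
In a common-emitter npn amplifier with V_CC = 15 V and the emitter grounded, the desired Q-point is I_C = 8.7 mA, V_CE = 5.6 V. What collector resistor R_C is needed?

R_C ≈ 1.1 kΩ

Collector loop: V_CC = I_C·R_C + V_CE.
R_C = (V_CC − V_CE)/I_C = (15 − 5.6)/8.7 = 1.08 kΩ.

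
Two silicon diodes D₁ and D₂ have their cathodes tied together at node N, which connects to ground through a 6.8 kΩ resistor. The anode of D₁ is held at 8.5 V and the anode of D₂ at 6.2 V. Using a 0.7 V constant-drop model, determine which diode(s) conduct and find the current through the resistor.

Only D₁ conducts; I_R ≈ 1.1 mA

Assume both conduct. Then node N would need to be at both 8.5−0.7 = 7.8 V and 6.2−0.7 = 5.5 V, which is impossible.
Assume only D₁ conducts: V_N = 8.5 − 0.7 = 7.8 V, so I_R = 7.8/6.8 = 1.15 mA.
Check D₂: its anode-to-cathode voltage is 6.2 − 7.8 = -1.6 V < 0.7 V, so it is off. The assumption is consistent.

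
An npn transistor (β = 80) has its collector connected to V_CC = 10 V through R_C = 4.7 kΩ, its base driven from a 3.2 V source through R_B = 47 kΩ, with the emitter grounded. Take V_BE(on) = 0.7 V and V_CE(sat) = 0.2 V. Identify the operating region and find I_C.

saturation; I_C ≈ 2.1 mA

Assume active: I_B = (3.2 − 0.7)/47 = 0.0532 mA, giving I_C = β·I_B = 4.26 mA.
But then V_CE = 10 − 4.26×4.7 = -10 V < V_CE(sat) = 0.2 V — impossible in the active region.
So the transistor is saturated. With V_CE = 0.2 V, I_C = (V_CC − 0.2)/R_C = 9.8/4.7 = 2.09 mA.
Check: β·I_B = 4.26 mA > I_C = 2.09 mA, confirming saturation.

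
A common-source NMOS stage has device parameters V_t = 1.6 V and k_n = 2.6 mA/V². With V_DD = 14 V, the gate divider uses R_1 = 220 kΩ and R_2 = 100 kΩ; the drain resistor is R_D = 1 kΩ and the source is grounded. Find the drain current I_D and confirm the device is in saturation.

I_D ≈ 10 mA

V_G = V_DD·R_2/(R_1+R_2) = 14×100/320 = 4.38 V. With the source grounded, V_GS = V_G = 4.38 V.
Assume saturation: I_D = (k_n/2)(V_GS − V_t)² = (2.6/2)×(4.38 − 1.6)² = 1.3×2.77² = 10 mA.
V_DS = V_DD − I_D·R_D = 14 − 10×1 = 3.99 V.
Saturation requires V_DS ≥ V_GS − V_t = 2.77 V; 3.99 ≥ 2.77 ✓.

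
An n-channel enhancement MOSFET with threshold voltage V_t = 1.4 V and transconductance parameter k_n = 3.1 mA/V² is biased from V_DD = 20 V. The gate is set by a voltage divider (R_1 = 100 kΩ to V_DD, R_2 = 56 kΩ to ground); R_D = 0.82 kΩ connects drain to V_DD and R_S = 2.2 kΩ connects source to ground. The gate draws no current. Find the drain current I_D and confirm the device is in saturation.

V_G = V_DD·R_2/(R_1+R_2) = 20×56/156 = 7.18 V.
Assume saturation: I_D = (k_n/2)(V_GS − V_t)² with V_GS = V_G − I_D·R_S = 7.18 − 2.2·I_D.
Substituting gives 7.5·I_D² − 40.4·I_D + 51.8 = 0, with roots I_D = 2.1 or 3.29 mA.
The root I_D = 3.29 mA gives V_GS = -0.0567 V ≤ V_t, so take I_D = 2.1 mA.
Then V_GS = 2.56 V and V_DS = V_DD − I_D(R_D+R_S) = 20 − 2.1×3.02 = 13.7 V.
Saturation requires V_DS ≥ V_GS − V_t = 1.16 V; 13.7 ≥ 1.16 ✓.

I_D ≈ 2.1 mA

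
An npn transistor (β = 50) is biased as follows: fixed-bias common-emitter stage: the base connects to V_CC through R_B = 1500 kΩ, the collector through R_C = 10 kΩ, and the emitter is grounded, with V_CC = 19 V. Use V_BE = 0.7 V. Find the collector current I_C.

Base loop: V_CC = I_B·R_B + V_BE, so I_B = (19 − 0.7)/1500 kΩ = 0.0122 mA.
In the active region I_C = β·I_B = 50 × 0.0122 = 0.61 mA.
Collector loop: V_CE = V_CC − I_C·R_C = 19 − 0.61×10 = 12.9 V.
Since V_CE = 12.9 V > V_CE(sat) ≈ 0.2 V, the transistor is in the active region as assumed.

I_C ≈ 0.61 mA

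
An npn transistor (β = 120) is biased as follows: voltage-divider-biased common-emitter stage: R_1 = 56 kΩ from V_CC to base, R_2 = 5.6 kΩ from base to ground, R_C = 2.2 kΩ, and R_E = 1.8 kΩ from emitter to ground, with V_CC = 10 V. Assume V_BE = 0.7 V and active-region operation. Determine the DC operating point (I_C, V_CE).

Thevenize the base divider: V_Th = V_CC·R_2/(R_1+R_2) = 10×5.6/61.6 = 0.909 V, R_Th = R_1‖R_2 = 5.09 kΩ.
Base-emitter loop: V_Th = I_B·R_Th + V_BE + (β+1)I_B·R_E, so I_B = (0.909 − 0.7) / (5.09 + 121×1.8) = 0.000938 mA.
I_C = β·I_B = 120×0.000938 = 0.113 mA, and I_E = (β+1)I_B = 0.114 mA.
V_CE = V_CC − I_C·R_C − I_E·R_E = 10 − 0.113×2.2 − 0.114×1.8 = 9.55 V.
V_CE = 9.55 V > 0.2 V confirms active-region operation.

I_C ≈ 0.11 mA, V_CE ≈ 9.5 V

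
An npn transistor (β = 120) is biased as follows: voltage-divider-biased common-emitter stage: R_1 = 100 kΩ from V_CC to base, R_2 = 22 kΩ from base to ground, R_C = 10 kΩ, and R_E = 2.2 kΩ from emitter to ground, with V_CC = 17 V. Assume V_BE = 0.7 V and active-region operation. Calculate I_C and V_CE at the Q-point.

Thevenize the base divider: V_Th = V_CC·R_2/(R_1+R_2) = 17×22/122 = 3.07 V, R_Th = R_1‖R_2 = 18 kΩ.
Base-emitter loop: V_Th = I_B·R_Th + V_BE + (β+1)I_B·R_E, so I_B = (3.07 − 0.7) / (18 + 121×2.2) = 0.00832 mA.
I_C = β·I_B = 120×0.00832 = 0.999 mA, and I_E = (β+1)I_B = 1.01 mA.
V_CE = V_CC − I_C·R_C − I_E·R_E = 17 − 0.999×10 − 1.01×2.2 = 4.8 V.
V_CE = 4.8 V > 0.2 V confirms active-region operation.

I_C ≈ 1 mA, V_CE ≈ 4.8 V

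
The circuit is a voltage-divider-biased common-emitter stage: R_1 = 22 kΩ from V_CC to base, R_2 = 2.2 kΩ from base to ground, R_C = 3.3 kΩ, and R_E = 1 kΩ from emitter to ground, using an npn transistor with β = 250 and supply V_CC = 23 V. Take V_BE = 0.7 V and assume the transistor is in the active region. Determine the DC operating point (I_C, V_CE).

I_C ≈ 1.4 mA, V_CE ≈ 17 V

Thevenize the base divider: V_Th = V_CC·R_2/(R_1+R_2) = 23×2.2/24.2 = 2.09 V, R_Th = R_1‖R_2 = 2 kΩ.
Base-emitter loop: V_Th = I_B·R_Th + V_BE + (β+1)I_B·R_E, so I_B = (2.09 − 0.7) / (2 + 251×1) = 0.0055 mA.
I_C = β·I_B = 250×0.0055 = 1.37 mA, and I_E = (β+1)I_B = 1.38 mA.
V_CE = V_CC − I_C·R_C − I_E·R_E = 23 − 1.37×3.3 − 1.38×1 = 17.1 V.
V_CE = 17.1 V > 0.2 V confirms active-region operation.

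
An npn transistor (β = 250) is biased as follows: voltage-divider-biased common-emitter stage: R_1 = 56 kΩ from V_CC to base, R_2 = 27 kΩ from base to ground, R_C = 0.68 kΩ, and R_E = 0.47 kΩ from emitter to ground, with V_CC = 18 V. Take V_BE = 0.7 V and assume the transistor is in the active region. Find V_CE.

Thevenize the base divider: V_Th = V_CC·R_2/(R_1+R_2) = 18×27/83 = 5.86 V, R_Th = R_1‖R_2 = 18.2 kΩ.
Base-emitter loop: V_Th = I_B·R_Th + V_BE + (β+1)I_B·R_E, so I_B = (5.86 − 0.7) / (18.2 + 251×0.47) = 0.0379 mA.
I_C = β·I_B = 250×0.0379 = 9.46 mA, and I_E = (β+1)I_B = 9.5 mA.
V_CE = V_CC − I_C·R_C − I_E·R_E = 18 − 9.46×0.68 − 9.5×0.47 = 7.1 V.
V_CE = 7.1 V > 0.2 V confirms active-region operation.

V_CE ≈ 7.1 V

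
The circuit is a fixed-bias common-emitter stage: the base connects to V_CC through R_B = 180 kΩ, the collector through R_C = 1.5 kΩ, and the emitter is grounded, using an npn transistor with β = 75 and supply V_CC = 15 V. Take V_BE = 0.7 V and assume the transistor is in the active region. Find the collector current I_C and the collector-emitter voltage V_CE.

I_C ≈ 6 mA, V_CE ≈ 6.1 V

Base loop: V_CC = I_B·R_B + V_BE, so I_B = (15 − 0.7)/180 kΩ = 0.0794 mA.
In the active region I_C = β·I_B = 75 × 0.0794 = 5.96 mA.
Collector loop: V_CE = V_CC − I_C·R_C = 15 − 5.96×1.5 = 6.06 V.
Since V_CE = 6.06 V > V_CE(sat) ≈ 0.2 V, the transistor is in the active region as assumed.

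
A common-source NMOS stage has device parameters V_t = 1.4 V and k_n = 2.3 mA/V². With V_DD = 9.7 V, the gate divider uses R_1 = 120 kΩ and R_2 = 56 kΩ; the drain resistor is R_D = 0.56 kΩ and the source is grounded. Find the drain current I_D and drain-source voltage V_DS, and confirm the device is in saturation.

I_D ≈ 3.3 mA, V_DS ≈ 7.9 V

V_G = V_DD·R_2/(R_1+R_2) = 9.7×56/176 = 3.09 V. With the source grounded, V_GS = V_G = 3.09 V.
Assume saturation: I_D = (k_n/2)(V_GS − V_t)² = (2.3/2)×(3.09 − 1.4)² = 1.15×1.69² = 3.27 mA.
V_DS = V_DD − I_D·R_D = 9.7 − 3.27×0.56 = 7.87 V.
Saturation requires V_DS ≥ V_GS − V_t = 1.69 V; 7.87 ≥ 1.69 ✓.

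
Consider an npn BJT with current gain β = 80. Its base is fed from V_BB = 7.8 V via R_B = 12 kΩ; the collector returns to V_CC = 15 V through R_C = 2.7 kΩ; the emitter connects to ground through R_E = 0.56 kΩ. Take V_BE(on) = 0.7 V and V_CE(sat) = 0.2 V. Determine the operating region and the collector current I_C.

saturation; I_C ≈ 4.5 mA

Assume active: I_B = (7.8 − 0.7)/(12 + 81×0.56) = 0.124 mA, I_C = β·I_B = 9.9 mA.
Then V_CE = 15 − 9.9×2.7 − 10×0.56 = -17.4 V < 0.2 V — the active assumption fails.
Re-solve with V_CE = 0.2 V. KCL at the emitter: V_E/R_E = (V_BB−0.7−V_E)/R_B + (V_CC−0.2−V_E)/R_C, giving V_E = 2.71 V.
I_C = (V_CC − 0.2 − V_E)/R_C = (14.8 − 2.71)/2.7 = 4.48 mA.
Check: I_B = (7.1 − 2.71)/12 = 0.366 mA, and β·I_B = 29.3 mA > I_C, confirming saturation.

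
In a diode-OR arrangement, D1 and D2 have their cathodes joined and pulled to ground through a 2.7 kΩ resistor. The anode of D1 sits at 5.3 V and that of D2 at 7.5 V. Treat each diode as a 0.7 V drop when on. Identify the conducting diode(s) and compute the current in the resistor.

Only D2 conducts; I_R ≈ 2.5 mA

Assume both conduct. Then node N would need to be at both 5.3−0.7 = 4.6 V and 7.5−0.7 = 6.8 V, which is impossible.
Assume only D2 conducts: V_N = 7.5 − 0.7 = 6.8 V, so I_R = 6.8/2.7 = 2.52 mA.
Check D1: its anode-to-cathode voltage is 5.3 − 6.8 = -1.5 V < 0.7 V, so it is off. The assumption is consistent.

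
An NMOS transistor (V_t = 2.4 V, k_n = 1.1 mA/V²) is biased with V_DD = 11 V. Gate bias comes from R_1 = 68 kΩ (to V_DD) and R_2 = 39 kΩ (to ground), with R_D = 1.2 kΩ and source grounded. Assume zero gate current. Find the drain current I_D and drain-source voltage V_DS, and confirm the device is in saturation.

V_G = V_DD·R_2/(R_1+R_2) = 11×39/107 = 4.01 V. With the source grounded, V_GS = V_G = 4.01 V.
Assume saturation: I_D = (k_n/2)(V_GS − V_t)² = (1.1/2)×(4.01 − 2.4)² = 0.55×1.61² = 1.42 mA.
V_DS = V_DD − I_D·R_D = 11 − 1.42×1.2 = 9.29 V.
Saturation requires V_DS ≥ V_GS − V_t = 1.61 V; 9.29 ≥ 1.61 ✓.

I_D ≈ 1.4 mA, V_DS ≈ 9.3 V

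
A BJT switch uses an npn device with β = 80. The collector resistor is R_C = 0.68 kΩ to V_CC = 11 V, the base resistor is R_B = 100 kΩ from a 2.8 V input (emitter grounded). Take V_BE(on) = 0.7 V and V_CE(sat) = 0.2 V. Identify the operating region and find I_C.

active; I_C ≈ 1.7 mA

Assume active. Base-emitter loop: I_B = (V_BB − V_BE)/R_B = (2.8 − 0.7)/100 = 0.021 mA.
I_C = β·I_B = 80×0.021 = 1.68 mA.
V_CE = V_CC − I_C·R_C = 11 − 1.68×0.68 = 9.86 V > V_CE(sat), so the active-region assumption holds.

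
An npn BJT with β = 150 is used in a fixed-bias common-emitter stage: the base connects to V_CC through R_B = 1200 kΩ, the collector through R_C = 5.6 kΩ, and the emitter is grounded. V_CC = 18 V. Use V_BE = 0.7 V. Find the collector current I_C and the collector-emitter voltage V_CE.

I_C ≈ 2.2 mA, V_CE ≈ 5.9 V

Base loop: V_CC = I_B·R_B + V_BE, so I_B = (18 − 0.7)/1200 kΩ = 0.0144 mA.
In the active region I_C = β·I_B = 150 × 0.0144 = 2.16 mA.
Collector loop: V_CE = V_CC − I_C·R_C = 18 − 2.16×5.6 = 5.89 V.
Since V_CE = 5.89 V > V_CE(sat) ≈ 0.2 V, the transistor is in the active region as assumed.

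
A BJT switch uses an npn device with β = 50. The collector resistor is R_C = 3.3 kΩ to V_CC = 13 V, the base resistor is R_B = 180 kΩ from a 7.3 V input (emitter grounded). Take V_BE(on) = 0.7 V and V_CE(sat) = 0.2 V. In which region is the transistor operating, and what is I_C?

active; I_C ≈ 1.8 mA

Assume active. Base-emitter loop: I_B = (V_BB − V_BE)/R_B = (7.3 − 0.7)/180 = 0.0367 mA.
I_C = β·I_B = 50×0.0367 = 1.83 mA.
V_CE = V_CC − I_C·R_C = 13 − 1.83×3.3 = 6.95 V > V_CE(sat), so the active-region assumption holds.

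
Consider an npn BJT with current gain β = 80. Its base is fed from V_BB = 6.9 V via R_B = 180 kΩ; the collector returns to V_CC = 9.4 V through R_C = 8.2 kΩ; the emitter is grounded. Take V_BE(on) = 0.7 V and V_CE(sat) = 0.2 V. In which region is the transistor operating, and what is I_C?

Assume active: I_B = (6.9 − 0.7)/180 = 0.0344 mA, giving I_C = β·I_B = 2.76 mA.
But then V_CE = 9.4 − 2.76×8.2 = -13.2 V < V_CE(sat) = 0.2 V — impossible in the active region.
So the transistor is saturated. With V_CE = 0.2 V, I_C = (V_CC − 0.2)/R_C = 9.2/8.2 = 1.12 mA.
Check: β·I_B = 2.76 mA > I_C = 1.12 mA, confirming saturation.

saturation; I_C ≈ 1.1 mA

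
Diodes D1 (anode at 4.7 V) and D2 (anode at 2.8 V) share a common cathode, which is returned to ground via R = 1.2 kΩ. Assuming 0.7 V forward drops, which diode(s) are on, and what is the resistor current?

Only D1 conducts; I_R ≈ 3.3 mA

Assume both conduct. Then node N would need to be at both 4.7−0.7 = 4 V and 2.8−0.7 = 2.1 V, which is impossible.
Assume only D1 conducts: V_N = 4.7 − 0.7 = 4 V, so I_R = 4/1.2 = 3.33 mA.
Check D2: its anode-to-cathode voltage is 2.8 − 4 = -1.2 V < 0.7 V, so it is off. The assumption is consistent.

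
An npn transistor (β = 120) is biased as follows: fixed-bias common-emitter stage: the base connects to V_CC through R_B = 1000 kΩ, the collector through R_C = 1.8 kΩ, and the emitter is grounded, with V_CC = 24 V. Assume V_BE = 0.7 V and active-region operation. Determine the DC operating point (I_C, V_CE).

Base loop: V_CC = I_B·R_B + V_BE, so I_B = (24 − 0.7)/1000 kΩ = 0.0233 mA.
In the active region I_C = β·I_B = 120 × 0.0233 = 2.8 mA.
Collector loop: V_CE = V_CC − I_C·R_C = 24 − 2.8×1.8 = 19 V.
Since V_CE = 19 V > V_CE(sat) ≈ 0.2 V, the transistor is in the active region as assumed.

I_C ≈ 2.8 mA, V_CE ≈ 19 V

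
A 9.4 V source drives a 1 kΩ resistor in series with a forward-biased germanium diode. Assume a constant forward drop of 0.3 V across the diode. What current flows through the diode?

I ≈ 9.1 mA

KVL around the loop: 9.4 = V_D + I·R = 0.3 + I × 1 kΩ.
So I = (9.4 − 0.3) / 1 kΩ = 9.1 / 1 = 9.1 mA.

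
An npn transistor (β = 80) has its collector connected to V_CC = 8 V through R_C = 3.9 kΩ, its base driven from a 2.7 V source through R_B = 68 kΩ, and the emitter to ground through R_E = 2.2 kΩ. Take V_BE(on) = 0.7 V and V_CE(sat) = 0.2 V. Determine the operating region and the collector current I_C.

Assume active. Base-emitter loop: I_B = (V_BB − V_BE)/(R_B + (β+1)R_E) = (2.7 − 0.7)/(68 + 81×2.2) = 0.00812 mA.
I_C = β·I_B = 80×0.00812 = 0.65 mA.
V_CE = V_CC − I_C·R_C − I_E·R_E = 8 − 0.65×3.9 − 0.658×2.2 = 4.02 V > V_CE(sat), so the active-region assumption holds.

active; I_C ≈ 0.65 mA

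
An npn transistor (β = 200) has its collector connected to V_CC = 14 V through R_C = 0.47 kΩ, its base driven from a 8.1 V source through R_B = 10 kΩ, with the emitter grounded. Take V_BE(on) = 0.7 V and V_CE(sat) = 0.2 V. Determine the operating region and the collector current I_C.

saturation; I_C ≈ 29 mA

Assume active: I_B = (8.1 − 0.7)/10 = 0.74 mA, giving I_C = β·I_B = 148 mA.
But then V_CE = 14 − 148×0.47 = -55.6 V < V_CE(sat) = 0.2 V — impossible in the active region.
So the transistor is saturated. With V_CE = 0.2 V, I_C = (V_CC − 0.2)/R_C = 13.8/0.47 = 29.4 mA.
Check: β·I_B = 148 mA > I_C = 29.4 mA, confirming saturation.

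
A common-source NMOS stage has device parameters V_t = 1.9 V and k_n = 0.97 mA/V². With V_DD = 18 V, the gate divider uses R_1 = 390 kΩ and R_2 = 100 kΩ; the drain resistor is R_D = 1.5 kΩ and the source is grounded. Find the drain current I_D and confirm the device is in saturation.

V_G = V_DD·R_2/(R_1+R_2) = 18×100/490 = 3.67 V. With the source grounded, V_GS = V_G = 3.67 V.
Assume saturation: I_D = (k_n/2)(V_GS − V_t)² = (0.97/2)×(3.67 − 1.9)² = 0.485×1.77² = 1.53 mA.
V_DS = V_DD − I_D·R_D = 18 − 1.53×1.5 = 15.7 V.
Saturation requires V_DS ≥ V_GS − V_t = 1.77 V; 15.7 ≥ 1.77 ✓.

I_D ≈ 1.5 mA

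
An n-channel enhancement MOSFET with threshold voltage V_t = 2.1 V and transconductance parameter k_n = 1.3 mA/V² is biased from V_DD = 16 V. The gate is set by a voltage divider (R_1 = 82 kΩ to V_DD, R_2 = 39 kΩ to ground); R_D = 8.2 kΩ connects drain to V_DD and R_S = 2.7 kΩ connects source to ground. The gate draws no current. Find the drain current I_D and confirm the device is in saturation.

V_G = V_DD·R_2/(R_1+R_2) = 16×39/121 = 5.16 V.
Assume saturation: I_D = (k_n/2)(V_GS − V_t)² with V_GS = V_G − I_D·R_S = 5.16 − 2.7·I_D.
Substituting gives 4.74·I_D² − 11.7·I_D + 6.07 = 0, with roots I_D = 0.738 or 1.74 mA.
The root I_D = 1.74 mA gives V_GS = 0.465 V ≤ V_t, so take I_D = 0.738 mA.
Then V_GS = 3.17 V and V_DS = V_DD − I_D(R_D+R_S) = 16 − 0.738×10.9 = 7.96 V.
Saturation requires V_DS ≥ V_GS − V_t = 1.07 V; 7.96 ≥ 1.07 ✓.

I_D ≈ 0.74 mA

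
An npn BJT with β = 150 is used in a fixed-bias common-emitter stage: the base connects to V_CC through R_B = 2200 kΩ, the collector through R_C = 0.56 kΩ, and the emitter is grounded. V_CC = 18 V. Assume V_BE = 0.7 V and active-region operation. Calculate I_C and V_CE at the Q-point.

I_C ≈ 1.2 mA, V_CE ≈ 17 V

Base loop: V_CC = I_B·R_B + V_BE, so I_B = (18 − 0.7)/2200 kΩ = 0.00786 mA.
In the active region I_C = β·I_B = 150 × 0.00786 = 1.18 mA.
Collector loop: V_CE = V_CC − I_C·R_C = 18 − 1.18×0.56 = 17.3 V.
Since V_CE = 17.3 V > V_CE(sat) ≈ 0.2 V, the transistor is in the active region as assumed.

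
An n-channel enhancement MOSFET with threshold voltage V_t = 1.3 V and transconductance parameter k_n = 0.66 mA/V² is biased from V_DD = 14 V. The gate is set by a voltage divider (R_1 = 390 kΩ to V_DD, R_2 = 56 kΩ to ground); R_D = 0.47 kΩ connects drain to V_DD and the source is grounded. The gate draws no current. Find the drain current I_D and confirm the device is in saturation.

I_D ≈ 0.069 mA

V_G = V_DD·R_2/(R_1+R_2) = 14×56/446 = 1.76 V. With the source grounded, V_GS = V_G = 1.76 V.
Assume saturation: I_D = (k_n/2)(V_GS − V_t)² = (0.66/2)×(1.76 − 1.3)² = 0.33×0.458² = 0.0692 mA.
V_DS = V_DD − I_D·R_D = 14 − 0.0692×0.47 = 14 V.
Saturation requires V_DS ≥ V_GS − V_t = 0.458 V; 14 ≥ 0.458 ✓.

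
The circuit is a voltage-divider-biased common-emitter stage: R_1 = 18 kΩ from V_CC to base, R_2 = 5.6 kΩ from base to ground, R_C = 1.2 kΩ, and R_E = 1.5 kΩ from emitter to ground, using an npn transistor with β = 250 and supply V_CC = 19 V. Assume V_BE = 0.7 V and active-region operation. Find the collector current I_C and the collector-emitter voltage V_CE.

I_C ≈ 2.5 mA, V_CE ≈ 12 V

Thevenize the base divider: V_Th = V_CC·R_2/(R_1+R_2) = 19×5.6/23.6 = 4.51 V, R_Th = R_1‖R_2 = 4.27 kΩ.
Base-emitter loop: V_Th = I_B·R_Th + V_BE + (β+1)I_B·R_E, so I_B = (4.51 − 0.7) / (4.27 + 251×1.5) = 0.01 mA.
I_C = β·I_B = 250×0.01 = 2.5 mA, and I_E = (β+1)I_B = 2.51 mA.
V_CE = V_CC − I_C·R_C − I_E·R_E = 19 − 2.5×1.2 − 2.51×1.5 = 12.2 V.
V_CE = 12.2 V > 0.2 V confirms active-region operation.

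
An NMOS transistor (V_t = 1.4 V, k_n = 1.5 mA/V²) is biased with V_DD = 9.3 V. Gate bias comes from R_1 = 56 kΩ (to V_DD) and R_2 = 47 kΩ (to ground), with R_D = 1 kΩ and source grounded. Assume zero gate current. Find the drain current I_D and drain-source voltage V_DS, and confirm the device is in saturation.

I_D ≈ 6.1 mA, V_DS ≈ 3.2 V

V_G = V_DD·R_2/(R_1+R_2) = 9.3×47/103 = 4.24 V. With the source grounded, V_GS = V_G = 4.24 V.
Assume saturation: I_D = (k_n/2)(V_GS − V_t)² = (1.5/2)×(4.24 − 1.4)² = 0.75×2.84² = 6.06 mA.
V_DS = V_DD − I_D·R_D = 9.3 − 6.06×1 = 3.24 V.
Saturation requires V_DS ≥ V_GS − V_t = 2.84 V; 3.24 ≥ 2.84 ✓.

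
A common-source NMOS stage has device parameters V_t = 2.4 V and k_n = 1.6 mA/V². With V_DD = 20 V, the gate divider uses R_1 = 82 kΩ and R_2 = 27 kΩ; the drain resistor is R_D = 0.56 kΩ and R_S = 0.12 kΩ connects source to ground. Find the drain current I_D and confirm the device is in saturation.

I_D ≈ 3.6 mA

V_G = V_DD·R_2/(R_1+R_2) = 20×27/109 = 4.95 V.
Assume saturation: I_D = (k_n/2)(V_GS − V_t)² with V_GS = V_G − I_D·R_S = 4.95 − 0.12·I_D.
Substituting gives 0.0115·I_D² − 1.49·I_D + 5.22 = 0, with roots I_D = 3.6 or 126 mA.
The root I_D = 126 mA gives V_GS = -10.1 V ≤ V_t, so take I_D = 3.6 mA.
Then V_GS = 4.52 V and V_DS = V_DD − I_D(R_D+R_S) = 20 − 3.6×0.68 = 17.6 V.
Saturation requires V_DS ≥ V_GS − V_t = 2.12 V; 17.6 ≥ 2.12 ✓.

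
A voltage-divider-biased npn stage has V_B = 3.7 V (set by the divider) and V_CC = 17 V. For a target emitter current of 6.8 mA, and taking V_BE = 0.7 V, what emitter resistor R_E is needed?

V_E = V_B − V_BE = 3.7 − 0.7 = 3 V.
R_E = V_E / I_E = 3 / 6.8 = 0.441 kΩ.

R_E ≈ 0.44 kΩ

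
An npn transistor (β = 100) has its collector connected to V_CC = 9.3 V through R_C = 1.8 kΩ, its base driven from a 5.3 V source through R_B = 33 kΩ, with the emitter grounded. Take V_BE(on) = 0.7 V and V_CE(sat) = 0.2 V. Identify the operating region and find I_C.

Assume active: I_B = (5.3 − 0.7)/33 = 0.139 mA, giving I_C = β·I_B = 13.9 mA.
But then V_CE = 9.3 − 13.9×1.8 = -15.8 V < V_CE(sat) = 0.2 V — impossible in the active region.
So the transistor is saturated. With V_CE = 0.2 V, I_C = (V_CC − 0.2)/R_C = 9.1/1.8 = 5.06 mA.
Check: β·I_B = 13.9 mA > I_C = 5.06 mA, confirming saturation.

saturation; I_C ≈ 5.1 mA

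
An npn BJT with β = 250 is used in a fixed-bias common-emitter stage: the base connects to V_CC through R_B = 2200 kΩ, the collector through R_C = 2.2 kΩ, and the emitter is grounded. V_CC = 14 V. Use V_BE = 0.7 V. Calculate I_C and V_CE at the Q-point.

Base loop: V_CC = I_B·R_B + V_BE, so I_B = (14 − 0.7)/2200 kΩ = 0.00605 mA.
In the active region I_C = β·I_B = 250 × 0.00605 = 1.51 mA.
Collector loop: V_CE = V_CC − I_C·R_C = 14 − 1.51×2.2 = 10.7 V.
Since V_CE = 10.7 V > V_CE(sat) ≈ 0.2 V, the transistor is in the active region as assumed.

I_C ≈ 1.5 mA, V_CE ≈ 11 V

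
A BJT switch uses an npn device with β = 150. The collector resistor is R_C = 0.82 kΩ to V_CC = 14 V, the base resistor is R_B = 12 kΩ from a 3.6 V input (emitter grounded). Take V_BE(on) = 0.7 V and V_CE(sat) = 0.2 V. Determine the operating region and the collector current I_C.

Assume active: I_B = (3.6 − 0.7)/12 = 0.242 mA, giving I_C = β·I_B = 36.3 mA.
But then V_CE = 14 − 36.3×0.82 = -15.7 V < V_CE(sat) = 0.2 V — impossible in the active region.
So the transistor is saturated. With V_CE = 0.2 V, I_C = (V_CC − 0.2)/R_C = 13.8/0.82 = 16.8 mA.
Check: β·I_B = 36.3 mA > I_C = 16.8 mA, confirming saturation.

saturation; I_C ≈ 17 mA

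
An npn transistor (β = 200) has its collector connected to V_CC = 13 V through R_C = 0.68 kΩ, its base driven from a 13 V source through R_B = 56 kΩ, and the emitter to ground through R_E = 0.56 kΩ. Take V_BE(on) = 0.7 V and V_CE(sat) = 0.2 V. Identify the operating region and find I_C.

saturation; I_C ≈ 10 mA

Assume active: I_B = (13 − 0.7)/(56 + 201×0.56) = 0.073 mA, I_C = β·I_B = 14.6 mA.
Then V_CE = 13 − 14.6×0.68 − 14.7×0.56 = -5.14 V < 0.2 V — the active assumption fails.
Re-solve with V_CE = 0.2 V. KCL at the emitter: V_E/R_E = (V_BB−0.7−V_E)/R_B + (V_CC−0.2−V_E)/R_C, giving V_E = 5.82 V.
I_C = (V_CC − 0.2 − V_E)/R_C = (12.8 − 5.82)/0.68 = 10.3 mA.
Check: I_B = (12.3 − 5.82)/56 = 0.116 mA, and β·I_B = 23.2 mA > I_C, confirming saturation.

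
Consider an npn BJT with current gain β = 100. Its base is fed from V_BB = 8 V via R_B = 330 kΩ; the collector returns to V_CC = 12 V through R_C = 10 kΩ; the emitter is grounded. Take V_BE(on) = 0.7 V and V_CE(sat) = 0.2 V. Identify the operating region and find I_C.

Assume active: I_B = (8 − 0.7)/330 = 0.0221 mA, giving I_C = β·I_B = 2.21 mA.
But then V_CE = 12 − 2.21×10 = -10.1 V < V_CE(sat) = 0.2 V — impossible in the active region.
So the transistor is saturated. With V_CE = 0.2 V, I_C = (V_CC − 0.2)/R_C = 11.8/10 = 1.18 mA.
Check: β·I_B = 2.21 mA > I_C = 1.18 mA, confirming saturation.

saturation; I_C ≈ 1.2 mA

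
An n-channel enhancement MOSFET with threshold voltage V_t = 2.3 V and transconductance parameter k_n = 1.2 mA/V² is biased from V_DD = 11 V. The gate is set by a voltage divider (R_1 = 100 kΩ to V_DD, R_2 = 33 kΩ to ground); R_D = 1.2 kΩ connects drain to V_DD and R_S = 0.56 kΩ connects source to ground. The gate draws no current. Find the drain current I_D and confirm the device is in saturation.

I_D ≈ 0.087 mA

V_G = V_DD·R_2/(R_1+R_2) = 11×33/133 = 2.73 V.
Assume saturation: I_D = (k_n/2)(V_GS − V_t)² with V_GS = V_G − I_D·R_S = 2.73 − 0.56·I_D.
Substituting gives 0.188·I_D² − 1.29·I_D + 0.111 = 0, with roots I_D = 0.0869 or 6.76 mA.
The root I_D = 6.76 mA gives V_GS = -1.06 V ≤ V_t, so take I_D = 0.0869 mA.
Then V_GS = 2.68 V and V_DS = V_DD − I_D(R_D+R_S) = 11 − 0.0869×1.76 = 10.8 V.
Saturation requires V_DS ≥ V_GS − V_t = 0.381 V; 10.8 ≥ 0.381 ✓.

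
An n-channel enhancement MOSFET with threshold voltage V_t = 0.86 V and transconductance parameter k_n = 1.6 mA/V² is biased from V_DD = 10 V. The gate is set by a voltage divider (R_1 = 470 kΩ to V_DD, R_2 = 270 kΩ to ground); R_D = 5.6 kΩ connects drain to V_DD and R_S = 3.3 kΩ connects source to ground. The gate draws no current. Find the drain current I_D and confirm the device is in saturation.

I_D ≈ 0.59 mA

V_G = V_DD·R_2/(R_1+R_2) = 10×270/740 = 3.65 V.
Assume saturation: I_D = (k_n/2)(V_GS − V_t)² with V_GS = V_G − I_D·R_S = 3.65 − 3.3·I_D.
Substituting gives 8.71·I_D² − 15.7·I_D + 6.22 = 0, with roots I_D = 0.586 or 1.22 mA.
The root I_D = 1.22 mA gives V_GS = -0.374 V ≤ V_t, so take I_D = 0.586 mA.
Then V_GS = 1.72 V and V_DS = V_DD − I_D(R_D+R_S) = 10 − 0.586×8.9 = 4.79 V.
Saturation requires V_DS ≥ V_GS − V_t = 0.856 V; 4.79 ≥ 0.856 ✓.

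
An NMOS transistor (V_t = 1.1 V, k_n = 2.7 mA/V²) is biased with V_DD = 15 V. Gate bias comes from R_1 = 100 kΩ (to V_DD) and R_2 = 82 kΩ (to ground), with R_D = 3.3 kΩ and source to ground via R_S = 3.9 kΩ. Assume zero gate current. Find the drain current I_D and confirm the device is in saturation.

V_G = V_DD·R_2/(R_1+R_2) = 15×82/182 = 6.76 V.
Assume saturation: I_D = (k_n/2)(V_GS − V_t)² with V_GS = V_G − I_D·R_S = 6.76 − 3.9·I_D.
Substituting gives 20.5·I_D² − 60.6·I_D + 43.2 = 0, with roots I_D = 1.21 or 1.74 mA.
The root I_D = 1.74 mA gives V_GS = -0.036 V ≤ V_t, so take I_D = 1.21 mA.
Then V_GS = 2.05 V and V_DS = V_DD − I_D(R_D+R_S) = 15 − 1.21×7.2 = 6.3 V.
Saturation requires V_DS ≥ V_GS − V_t = 0.946 V; 6.3 ≥ 0.946 ✓.

I_D ≈ 1.2 mA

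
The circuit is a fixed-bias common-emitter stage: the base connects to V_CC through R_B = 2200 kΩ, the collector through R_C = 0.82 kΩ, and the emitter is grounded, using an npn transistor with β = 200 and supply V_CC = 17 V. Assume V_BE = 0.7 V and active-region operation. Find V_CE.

Base loop: V_CC = I_B·R_B + V_BE, so I_B = (17 − 0.7)/2200 kΩ = 0.00741 mA.
In the active region I_C = β·I_B = 200 × 0.00741 = 1.48 mA.
Collector loop: V_CE = V_CC − I_C·R_C = 17 − 1.48×0.82 = 15.8 V.
Since V_CE = 15.8 V > V_CE(sat) ≈ 0.2 V, the transistor is in the active region as assumed.

V_CE ≈ 16 V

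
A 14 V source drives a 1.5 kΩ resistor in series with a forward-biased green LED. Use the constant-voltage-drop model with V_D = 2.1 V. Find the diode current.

I ≈ 7.9 mA

KVL around the loop: 14 = V_D + I·R = 2.1 + I × 1.5 kΩ.
So I = (14 − 2.1) / 1.5 kΩ = 11.9 / 1.5 = 7.93 mA.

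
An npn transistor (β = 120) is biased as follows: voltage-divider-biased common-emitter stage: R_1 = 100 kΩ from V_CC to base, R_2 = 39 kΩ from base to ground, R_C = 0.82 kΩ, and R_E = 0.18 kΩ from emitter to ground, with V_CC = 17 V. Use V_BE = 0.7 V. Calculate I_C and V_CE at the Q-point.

Thevenize the base divider: V_Th = V_CC·R_2/(R_1+R_2) = 17×39/139 = 4.77 V, R_Th = R_1‖R_2 = 28.1 kΩ.
Base-emitter loop: V_Th = I_B·R_Th + V_BE + (β+1)I_B·R_E, so I_B = (4.77 − 0.7) / (28.1 + 121×0.18) = 0.0817 mA.
I_C = β·I_B = 120×0.0817 = 9.8 mA, and I_E = (β+1)I_B = 9.88 mA.
V_CE = V_CC − I_C·R_C − I_E·R_E = 17 − 9.8×0.82 − 9.88×0.18 = 7.19 V.
V_CE = 7.19 V > 0.2 V confirms active-region operation.

I_C ≈ 9.8 mA, V_CE ≈ 7.2 V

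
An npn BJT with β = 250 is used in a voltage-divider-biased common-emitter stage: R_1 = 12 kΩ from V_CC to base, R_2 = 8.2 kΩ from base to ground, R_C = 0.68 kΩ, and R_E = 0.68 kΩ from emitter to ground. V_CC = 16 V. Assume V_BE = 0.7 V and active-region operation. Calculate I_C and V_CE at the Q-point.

I_C ≈ 8.3 mA, V_CE ≈ 4.8 V

Thevenize the base divider: V_Th = V_CC·R_2/(R_1+R_2) = 16×8.2/20.2 = 6.5 V, R_Th = R_1‖R_2 = 4.87 kΩ.
Base-emitter loop: V_Th = I_B·R_Th + V_BE + (β+1)I_B·R_E, so I_B = (6.5 − 0.7) / (4.87 + 251×0.68) = 0.033 mA.
I_C = β·I_B = 250×0.033 = 8.25 mA, and I_E = (β+1)I_B = 8.29 mA.
V_CE = V_CC − I_C·R_C − I_E·R_E = 16 − 8.25×0.68 − 8.29×0.68 = 4.75 V.
V_CE = 4.75 V > 0.2 V confirms active-region operation.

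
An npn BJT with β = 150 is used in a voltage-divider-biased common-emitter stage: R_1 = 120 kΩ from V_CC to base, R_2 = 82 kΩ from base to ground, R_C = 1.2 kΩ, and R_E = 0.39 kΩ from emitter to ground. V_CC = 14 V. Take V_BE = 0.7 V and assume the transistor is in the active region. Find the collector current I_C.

I_C ≈ 6.9 mA

Thevenize the base divider: V_Th = V_CC·R_2/(R_1+R_2) = 14×82/202 = 5.68 V, R_Th = R_1‖R_2 = 48.7 kΩ.
Base-emitter loop: V_Th = I_B·R_Th + V_BE + (β+1)I_B·R_E, so I_B = (5.68 − 0.7) / (48.7 + 151×0.39) = 0.0463 mA.
I_C = β·I_B = 150×0.0463 = 6.95 mA, and I_E = (β+1)I_B = 6.99 mA.
V_CE = V_CC − I_C·R_C − I_E·R_E = 14 − 6.95×1.2 − 6.99×0.39 = 2.94 V.
V_CE = 2.94 V > 0.2 V confirms active-region operation.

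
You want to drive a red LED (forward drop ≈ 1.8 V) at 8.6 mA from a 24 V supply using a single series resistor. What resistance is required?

R ≈ 2.6 kΩ

The resistor drops V_S − V_D = 24 − 1.8 = 22.2 V at 8.6 mA.
R = 22.2 V / 8.6 mA = 2.58 kΩ.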